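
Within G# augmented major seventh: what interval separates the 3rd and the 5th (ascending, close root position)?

major 3rd

G#maj7#5 (G# augmented major seventh): G#–B#–D##–F##.
3rd = B#; 5th = D##.
From B# to D## is 4 semitones, exactly the major third.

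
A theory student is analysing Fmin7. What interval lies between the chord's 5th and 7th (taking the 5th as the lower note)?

minor third

Spelling the chord: F Ab C Eb.
So we need the interval from C up to Eb.
C up to Eb is 3 semitones, a half step narrower than a major third, so the interval is minor.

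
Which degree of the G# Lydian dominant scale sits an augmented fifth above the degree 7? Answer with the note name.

C##

The scale is G# A# B# C## D# E# F#.
The degree 7 is F#; an augmented fifth above that is C## — scale degree 4.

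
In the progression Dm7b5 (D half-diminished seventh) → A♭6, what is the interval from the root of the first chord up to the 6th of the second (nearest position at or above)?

Dm7b5 (D half-diminished seventh) has D as its root, and A♭6 has F as its 6th.
From D to F: 3 semitones over a third = minor.

minor third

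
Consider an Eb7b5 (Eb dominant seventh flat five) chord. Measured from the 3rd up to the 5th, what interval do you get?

diminished third

Eb dominant seventh flat five: Eb G Bbb Db.
So we need the interval from G up to Bbb.
From G to Bbb: 2 semitones over a third = diminished.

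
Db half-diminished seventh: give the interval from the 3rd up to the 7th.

perfect 5th

Dbø: Db Fb Abb Cb.
3rd = Fb; 7th = Cb.
Counting 5 letters and 7 half steps from Fb gives a perfect fifth.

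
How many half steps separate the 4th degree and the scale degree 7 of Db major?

6

The scale is Db Eb F Gb Ab Bb C.
Gb up to C is an augmented fourth — 6 semitones.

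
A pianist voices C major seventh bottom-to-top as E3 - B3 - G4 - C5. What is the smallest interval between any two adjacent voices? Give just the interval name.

Adjacent intervals: E3→B3 = perfect fifth; B3→G4 = minor sixth; G4→C5 = perfect fourth.
The smallest is G4 to C5, a perfect fourth (5 semitones).

perfect fourth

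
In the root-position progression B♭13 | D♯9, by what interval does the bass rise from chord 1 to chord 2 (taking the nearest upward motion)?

augmented third

The roots are B♭ and D♯.
B♭ up to D♯ is 5 semitones, a half step wider than a major third, so the interval is augmented.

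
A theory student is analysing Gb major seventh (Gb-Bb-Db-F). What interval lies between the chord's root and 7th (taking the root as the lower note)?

major seventh

So we need the interval from Gb up to F.
From Gb to F is 11 semitones, exactly the major seventh.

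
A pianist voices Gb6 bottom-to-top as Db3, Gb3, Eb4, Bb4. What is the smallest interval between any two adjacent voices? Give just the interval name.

perfect fourth

Adjacent intervals: Db3→Gb3 = perfect fourth; Gb3→Eb4 = major sixth; Eb4→Bb4 = perfect fifth.
The smallest is Db3 to Gb3, a perfect fourth (5 semitones).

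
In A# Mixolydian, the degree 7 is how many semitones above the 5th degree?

The scale is A# B# C## D# E# F## G#.
E# up to G# is a minor third — 3 semitones.

3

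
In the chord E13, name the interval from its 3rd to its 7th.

The chord tones of E13 (E dominant thirteenth) are E, G#, B, D, F#, C#.
The 3rd is G# and the 7th is D.
From G# to D: 6 semitones over a fifth = diminished.

d5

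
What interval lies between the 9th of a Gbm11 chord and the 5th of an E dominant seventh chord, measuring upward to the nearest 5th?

The 9th of Gbm11 is Ab; the 5th of E dominant seventh is B.
Ab up to B is 3 semitones, a half step wider than a major second, so the interval is augmented.

augmented 2nd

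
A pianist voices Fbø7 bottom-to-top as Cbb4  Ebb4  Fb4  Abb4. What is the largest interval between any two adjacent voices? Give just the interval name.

Adjacent intervals: Cbb4→Ebb4 = major third; Ebb4→Fb4 = major second; Fb4→Abb4 = minor third.
The largest is Cbb4 to Ebb4, a major third (4 semitones).

major third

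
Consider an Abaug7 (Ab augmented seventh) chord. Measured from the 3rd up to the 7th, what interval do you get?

diminished fifth

Ab augmented seventh is spelled Ab C E Gb.
That puts C below Gb.
5 letter names make it a fifth; at 6 semitones (a half step narrower than perfect) the quality is diminished.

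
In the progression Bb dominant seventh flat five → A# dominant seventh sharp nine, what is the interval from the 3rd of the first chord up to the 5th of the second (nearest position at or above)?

augmented 2nd

The 3rd of Bb dominant seventh flat five is D; the 5th of A# dominant seventh sharp nine is E#.
D up to E# is 3 semitones, a half step wider than a major second, so the interval is augmented.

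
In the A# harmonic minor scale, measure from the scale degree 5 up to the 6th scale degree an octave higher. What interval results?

Spelling the A# harmonic minor scale: A# B# C# D# E# F# G##.
Scale degree 5 = E#; 6th scale degree (up an octave) = F#.
E# up to F# is 13 semitones, a half step narrower than a major ninth, so the interval is minor.

m9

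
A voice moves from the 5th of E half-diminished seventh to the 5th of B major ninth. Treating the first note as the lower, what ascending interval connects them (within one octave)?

augmented 5th

The 5th of E half-diminished seventh is Bb; the 5th of B major ninth is F#.
5 letter names make it a fifth; at 8 semitones (a half step wider than perfect) the quality is augmented.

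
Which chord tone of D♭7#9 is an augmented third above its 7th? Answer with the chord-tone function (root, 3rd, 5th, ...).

The chord tones of D♭ dominant seventh sharp nine are D♭, F, A♭, C♭, E.
The 7th is C♭. An augmented third above C♭ is E.
E is the chord's 9th.

9th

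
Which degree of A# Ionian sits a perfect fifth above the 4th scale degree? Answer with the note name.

The scale is A# B# C## D# E# F## G##.
The 4th scale degree is D#; a perfect fifth above that is A# — scale degree 1.

A#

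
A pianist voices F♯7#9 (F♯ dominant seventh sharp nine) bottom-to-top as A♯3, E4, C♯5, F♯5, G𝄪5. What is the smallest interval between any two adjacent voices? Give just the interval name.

Adjacent intervals: A♯3→E4 = diminished fifth; E4→C♯5 = major sixth; C♯5→F♯5 = perfect fourth; F♯5→G𝄪5 = augmented second.
The smallest is F♯5 to G𝄪5, an augmented second (3 semitones).

augmented second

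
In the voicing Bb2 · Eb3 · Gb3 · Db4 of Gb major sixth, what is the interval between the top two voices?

Those voices are Gb3 and Db4.
From Gb to Db is 7 semitones, exactly the perfect fifth.

perfect fifth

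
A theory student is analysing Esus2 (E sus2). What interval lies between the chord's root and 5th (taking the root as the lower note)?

Esus2 (E sus2): E–F#–B.
The root is E and the 5th is B.
Counting 5 letters and 7 half steps from E gives a perfect fifth.

P5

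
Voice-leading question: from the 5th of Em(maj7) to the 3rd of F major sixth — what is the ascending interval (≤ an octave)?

The 5th of Em(maj7) is B; the 3rd of F major sixth is A.
From B to A: 10 semitones over a seventh = minor.

minor seventh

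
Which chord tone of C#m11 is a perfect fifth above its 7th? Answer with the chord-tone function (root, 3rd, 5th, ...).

11th

Spelling the chord: C#–E–G#–B–D#–F#.
The 7th is B. A perfect fifth above B is F#.
F# is the chord's 11th.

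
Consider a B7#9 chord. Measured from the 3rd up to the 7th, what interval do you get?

Spelling the chord: B, D#, F#, A, C##.
That puts D# below A.
From D# to A: 6 semitones over a fifth = diminished.

diminished fifth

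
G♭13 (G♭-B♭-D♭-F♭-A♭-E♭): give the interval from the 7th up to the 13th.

So we need the interval from F♭ up to E♭.
F♭ up to E♭ spans 7 letter names and 11 semitones — a major seventh.

major 7th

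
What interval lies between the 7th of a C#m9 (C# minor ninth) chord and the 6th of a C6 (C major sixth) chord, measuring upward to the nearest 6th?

The 7th of C#m9 (C# minor ninth) is B; the 6th of C6 (C major sixth) is A.
7 letter names make it a seventh; at 10 semitones (a half step narrower than major) the quality is minor.

minor seventh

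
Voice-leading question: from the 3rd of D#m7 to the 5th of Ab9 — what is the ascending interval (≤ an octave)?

The 3rd of D#m7 is F#; the 5th of Ab9 is Eb.
7 letter names make it a seventh; at 9 semitones (a whole step narrower than major) the quality is diminished.

d7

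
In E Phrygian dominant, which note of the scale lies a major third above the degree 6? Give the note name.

The scale is E F G♯ A B C D.
The degree 6 is C; a major third above that is E — scale degree 1.

E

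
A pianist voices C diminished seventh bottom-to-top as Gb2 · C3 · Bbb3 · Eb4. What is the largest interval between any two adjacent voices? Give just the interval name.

Adjacent intervals: Gb2→C3 = augmented fourth; C3→Bbb3 = diminished seventh; Bbb3→Eb4 = augmented fourth.
The largest is C3 to Bbb3, a diminished seventh (9 semitones).

d7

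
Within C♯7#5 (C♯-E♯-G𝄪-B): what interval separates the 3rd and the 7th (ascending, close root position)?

The 3rd is E♯ and the 7th is B.
5 letter names make it a fifth; at 6 semitones (a half step narrower than perfect) the quality is diminished.
This 3–7 tritone is the characteristic tension at the heart of the dominant sound.

d5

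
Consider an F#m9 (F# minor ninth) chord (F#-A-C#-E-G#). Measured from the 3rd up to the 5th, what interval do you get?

The 3rd is A and the 5th is C#.
A up to C# spans 3 letter names and 4 semitones — a major third.

major third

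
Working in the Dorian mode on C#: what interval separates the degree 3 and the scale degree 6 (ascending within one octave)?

C# dorian: C# D# E F# G# A# B.
The degree 3 is E and the scale degree 6 is A#.
E up to A# is 6 semitones, a half step wider than a perfect fourth, so the interval is augmented.

augmented fourth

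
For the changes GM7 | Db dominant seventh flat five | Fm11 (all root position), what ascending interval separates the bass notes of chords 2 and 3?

The roots are Db and F.
Counting 3 letters and 4 half steps from Db gives a major third.

major third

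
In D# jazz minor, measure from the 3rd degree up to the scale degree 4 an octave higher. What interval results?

M9

The scale runs D# E# F# G# A# B# C##.
3rd degree = F#; degree 4 (up an octave) = G#.
Counting 9 letters and 14 half steps from F# gives a major ninth.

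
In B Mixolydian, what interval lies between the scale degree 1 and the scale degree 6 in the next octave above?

major thirteenth

B mixolydian: B C# D# E F# G# A.
Scale degree 1 = B; degree 6 (up an octave) = G#.
Counting 13 letters and 21 half steps from B gives a major thirteenth.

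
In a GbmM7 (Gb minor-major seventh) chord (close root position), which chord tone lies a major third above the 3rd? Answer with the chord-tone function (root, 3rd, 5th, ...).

5th

GbmM7 (Gb minor-major seventh): Gb Bbb Db F.
The 3rd is Bbb. A major third above Bbb is Db.
Db is the chord's 5th.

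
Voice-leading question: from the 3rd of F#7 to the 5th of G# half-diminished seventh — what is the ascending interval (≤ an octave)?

diminished fourth

The 3rd of F#7 is A#; the 5th of G# half-diminished seventh is D.
A# up to D is 4 semitones, a half step narrower than a perfect fourth, so the interval is diminished.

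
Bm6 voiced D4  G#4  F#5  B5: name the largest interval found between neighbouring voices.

Adjacent intervals: D4→G#4 = augmented fourth; G#4→F#5 = minor seventh; F#5→B5 = perfect fourth.
The largest is G#4 to F#5, a minor seventh (10 semitones).

m7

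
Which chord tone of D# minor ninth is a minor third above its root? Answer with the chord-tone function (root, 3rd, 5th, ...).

3rd

D#min9: D#–F#–A#–C#–E#.
The root is D#. A minor third above D# is F#.
F# is the chord's 3rd.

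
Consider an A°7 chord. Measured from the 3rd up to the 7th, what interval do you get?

A diminished seventh: A, C, Eb, Gb.
3rd = C; 7th = Gb.
C up to Gb is 6 semitones, a half step narrower than a perfect fifth, so the interval is diminished.

d5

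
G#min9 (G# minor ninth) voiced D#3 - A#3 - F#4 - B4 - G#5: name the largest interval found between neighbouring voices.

Adjacent intervals: D#3→A#3 = perfect fifth; A#3→F#4 = minor sixth; F#4→B4 = perfect fourth; B4→G#5 = major sixth.
The largest is B4 to G#5, a major sixth (9 semitones).

major 6th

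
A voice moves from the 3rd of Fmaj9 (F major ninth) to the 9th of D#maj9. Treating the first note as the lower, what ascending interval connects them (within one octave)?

The 3rd of Fmaj9 (F major ninth) is A; the 9th of D#maj9 is E#.
5 letter names make it a fifth; at 8 semitones (a half step wider than perfect) the quality is augmented.

augmented fifth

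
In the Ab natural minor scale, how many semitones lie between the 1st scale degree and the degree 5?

7

The scale is Ab Bb Cb Db Eb Fb Gb.
Ab up to Eb is a perfect fifth — 7 semitones.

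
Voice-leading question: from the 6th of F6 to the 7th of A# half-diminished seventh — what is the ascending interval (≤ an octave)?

augmented 4th

The 6th of F6 is D; the 7th of A# half-diminished seventh is G#.
From D to G#: 6 semitones over a fourth = augmented.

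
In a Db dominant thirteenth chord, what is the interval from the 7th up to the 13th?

The chord tones of Db dominant thirteenth are Db F Ab Cb Eb Bb.
7th = Cb; 13th = Bb.
Counting 7 letters and 11 half steps from Cb gives a major seventh.

major 7th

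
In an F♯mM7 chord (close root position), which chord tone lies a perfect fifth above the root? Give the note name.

Spelling the chord: F♯-A-C♯-E♯.
The root is F♯. A perfect fifth above F♯ is C♯.
C♯ is the chord's 5th.

C#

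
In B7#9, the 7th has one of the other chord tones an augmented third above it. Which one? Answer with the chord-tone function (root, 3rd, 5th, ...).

Spelling the chord: B D♯ F♯ A C𝄪.
The 7th is A. An augmented third above A is C𝄪.
C𝄪 is the chord's 9th.

9th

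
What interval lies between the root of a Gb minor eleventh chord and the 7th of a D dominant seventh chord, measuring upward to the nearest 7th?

augmented 4th

The root of Gb minor eleventh is Gb; the 7th of D dominant seventh is C.
Gb up to C is 6 semitones, a half step wider than a perfect fourth, so the interval is augmented.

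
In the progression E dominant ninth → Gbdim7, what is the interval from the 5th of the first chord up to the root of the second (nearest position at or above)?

diminished 6th

E dominant ninth has B as its 5th, and Gbdim7 has Gb as its root.
B up to Gb is 7 semitones, a whole step narrower than a major sixth, so the interval is diminished.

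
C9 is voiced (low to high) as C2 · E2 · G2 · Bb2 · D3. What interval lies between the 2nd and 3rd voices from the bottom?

Those voices are E2 and G2.
From E to G: 3 semitones over a third = minor.

minor third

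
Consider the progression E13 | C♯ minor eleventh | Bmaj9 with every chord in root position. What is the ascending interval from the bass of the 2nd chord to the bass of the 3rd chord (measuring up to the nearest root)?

minor seventh

The roots are C♯ and B.
C♯ up to B is 10 semitones, a half step narrower than a major seventh, so the interval is minor.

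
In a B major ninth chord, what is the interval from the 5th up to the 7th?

major third

Bmaj9: B-D#-F#-A#-C#.
That puts F# below A#.
F# up to A# spans 3 letter names and 4 semitones — a major third.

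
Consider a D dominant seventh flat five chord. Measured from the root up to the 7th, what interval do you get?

minor 7th

D7b5 is spelled D-F♯-A♭-C.
The root is D and the 7th is C.
D up to C is 10 semitones, a half step narrower than a major seventh, so the interval is minor.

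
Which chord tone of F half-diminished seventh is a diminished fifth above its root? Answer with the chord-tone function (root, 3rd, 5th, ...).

Spelling the chord: F-A♭-C♭-E♭.
The root is F. A diminished fifth above F is C♭.
C♭ is the chord's 5th.

5th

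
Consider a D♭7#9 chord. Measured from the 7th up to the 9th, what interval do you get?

A3

D♭ dominant seventh sharp nine: D♭–F–A♭–C♭–E.
So we need the interval from C♭ up to E.
3 letter names make it a third; at 5 semitones (a half step wider than major) the quality is augmented.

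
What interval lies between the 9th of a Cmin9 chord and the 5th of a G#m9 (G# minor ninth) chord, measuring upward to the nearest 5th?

augmented unison

Cmin9 has D as its 9th, and G#m9 (G# minor ninth) has D# as its 5th.
D up to D# is 1 semitone, a half step wider than a perfect unison, so the interval is augmented.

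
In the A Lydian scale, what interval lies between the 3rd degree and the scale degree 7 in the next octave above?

A lydian: A B C# D# E F# G#.
That puts C# below G#.
From C# to G# is 19 semitones, exactly the perfect twelfth.

perfect 12th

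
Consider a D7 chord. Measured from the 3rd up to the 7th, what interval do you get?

Spelling the chord: D–F#–A–C.
So we need the interval from F# up to C.
F# up to C is 6 semitones, a half step narrower than a perfect fifth, so the interval is diminished.
This 3–7 tritone is the characteristic tension at the heart of the dominant sound.

diminished fifth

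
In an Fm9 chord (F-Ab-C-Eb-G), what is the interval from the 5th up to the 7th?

5th = C; 7th = Eb.
C up to Eb is 3 semitones, a half step narrower than a major third, so the interval is minor.

minor third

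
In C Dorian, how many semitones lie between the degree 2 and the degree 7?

The scale is C D E♭ F G A B♭.
D up to B♭ is a minor sixth — 8 semitones.

8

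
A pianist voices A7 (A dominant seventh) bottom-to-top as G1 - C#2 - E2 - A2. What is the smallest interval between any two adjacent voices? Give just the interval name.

minor third

Adjacent intervals: G1→C#2 = augmented fourth; C#2→E2 = minor third; E2→A2 = perfect fourth.
The smallest is C#2 to E2, a minor third (3 semitones).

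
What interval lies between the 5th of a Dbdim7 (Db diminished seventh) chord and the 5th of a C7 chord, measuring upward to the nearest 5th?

augmented 7th

The 5th of Dbdim7 (Db diminished seventh) is Abb; the 5th of C7 is G.
From Abb to G: 12 semitones over a seventh = augmented.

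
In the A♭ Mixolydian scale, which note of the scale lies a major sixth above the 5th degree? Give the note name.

The scale is A♭ B♭ C D♭ E♭ F G♭.
The 5th degree is E♭; a major sixth above that is C — scale degree 3.

C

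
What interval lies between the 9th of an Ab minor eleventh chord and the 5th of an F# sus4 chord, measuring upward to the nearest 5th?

Ab minor eleventh has Bb as its 9th, and F# sus4 has C# as its 5th.
Bb up to C# is 3 semitones, a half step wider than a major second, so the interval is augmented.

A2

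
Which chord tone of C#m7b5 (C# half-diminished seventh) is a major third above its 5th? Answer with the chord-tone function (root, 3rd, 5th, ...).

7th

C#ø (C# half-diminished seventh): C#–E–G–B.
The 5th is G. A major third above G is B.
B is the chord's 7th.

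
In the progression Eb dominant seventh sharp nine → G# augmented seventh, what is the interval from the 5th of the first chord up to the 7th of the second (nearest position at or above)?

A5

The 5th of Eb dominant seventh sharp nine is Bb; the 7th of G# augmented seventh is F#.
From Bb to F#: 8 semitones over a fifth = augmented.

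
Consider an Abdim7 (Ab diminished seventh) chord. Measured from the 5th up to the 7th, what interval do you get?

Ab°7 (Ab diminished seventh): Ab–Cb–Ebb–Gbb.
The 5th is Ebb and the 7th is Gbb.
3 letter names make it a third; at 3 semitones (a half step narrower than major) the quality is minor.

minor third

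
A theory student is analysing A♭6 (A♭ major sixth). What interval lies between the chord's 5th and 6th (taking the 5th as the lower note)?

A♭6: A♭ C E♭ F.
So we need the interval from E♭ up to F.
Counting 2 letters and 2 half steps from E♭ gives a major second.

major 2nd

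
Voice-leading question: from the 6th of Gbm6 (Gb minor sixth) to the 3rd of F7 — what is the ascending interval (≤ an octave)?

The 6th of Gbm6 (Gb minor sixth) is Eb; the 3rd of F7 is A.
Eb up to A is 6 semitones, a half step wider than a perfect fourth, so the interval is augmented.

augmented 4th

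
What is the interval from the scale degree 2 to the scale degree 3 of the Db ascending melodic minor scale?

Spelling the Db ascending melodic minor scale: Db Eb Fb Gb Ab Bb C.
That puts Eb below Fb.
Eb up to Fb is 1 semitone, a half step narrower than a major second, so the interval is minor.

minor 2nd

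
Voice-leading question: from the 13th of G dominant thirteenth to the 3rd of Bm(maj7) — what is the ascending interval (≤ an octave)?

The 13th of G dominant thirteenth is E; the 3rd of Bm(maj7) is D.
7 letter names make it a seventh; at 10 semitones (a half step narrower than major) the quality is minor.

minor 7th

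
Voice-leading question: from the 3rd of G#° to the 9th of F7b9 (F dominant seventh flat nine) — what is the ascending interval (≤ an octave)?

The 3rd of G#° is B; the 9th of F7b9 (F dominant seventh flat nine) is Gb.
From B to Gb: 7 semitones over a sixth = diminished.

diminished sixth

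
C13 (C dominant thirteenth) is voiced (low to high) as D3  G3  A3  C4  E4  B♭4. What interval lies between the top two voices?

diminished fifth

Those voices are E4 and B♭4.
5 letter names make it a fifth; at 6 semitones (a half step narrower than perfect) the quality is diminished.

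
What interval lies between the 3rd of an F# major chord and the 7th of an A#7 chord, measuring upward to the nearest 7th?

minor 7th

The 3rd of F# major is A#; the 7th of A#7 is G#.
A# up to G# is 10 semitones, a half step narrower than a major seventh, so the interval is minor.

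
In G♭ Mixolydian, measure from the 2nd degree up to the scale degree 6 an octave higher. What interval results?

perfect twelfth

G♭ mixolydian: G♭ A♭ B♭ C♭ D♭ E♭ F♭.
2nd degree = A♭; 6th scale degree (up an octave) = E♭.
A♭ up to E♭ spans 12 letter names and 19 semitones — a perfect twelfth.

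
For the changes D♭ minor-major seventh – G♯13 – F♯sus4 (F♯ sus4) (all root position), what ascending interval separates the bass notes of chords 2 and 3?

m7

The roots are G♯ and F♯.
G♯ up to F♯ is 10 semitones, a half step narrower than a major seventh, so the interval is minor.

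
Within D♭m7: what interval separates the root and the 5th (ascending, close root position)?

P5

Spelling the chord: D♭ F♭ A♭ C♭.
Root = D♭; 5th = A♭.
D♭ up to A♭ spans 5 letter names and 7 semitones — a perfect fifth.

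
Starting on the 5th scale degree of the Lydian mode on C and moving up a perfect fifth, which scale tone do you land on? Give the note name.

The scale is C D E F# G A B.
The 5th scale degree is G; a perfect fifth above that is D — scale degree 2.

D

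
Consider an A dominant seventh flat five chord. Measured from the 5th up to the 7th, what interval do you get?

major third

Spelling the chord: A-C♯-E♭-G.
5th = E♭; 7th = G.
E♭ up to G spans 3 letter names and 4 semitones — a major third.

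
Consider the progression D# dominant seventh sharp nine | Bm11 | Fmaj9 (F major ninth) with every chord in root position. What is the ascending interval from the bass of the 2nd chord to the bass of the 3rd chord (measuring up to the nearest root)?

diminished 5th

The roots are B and F.
5 letter names make it a fifth; at 6 semitones (a half step narrower than perfect) the quality is diminished.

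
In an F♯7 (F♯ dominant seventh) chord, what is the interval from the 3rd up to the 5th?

minor third

F♯ dominant seventh is spelled F♯–A♯–C♯–E.
3rd = A♯; 5th = C♯.
3 letter names make it a third; at 3 semitones (a half step narrower than major) the quality is minor.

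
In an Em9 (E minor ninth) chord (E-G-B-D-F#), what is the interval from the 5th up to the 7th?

minor 3rd

That puts B below D.
From B to D: 3 semitones over a third = minor.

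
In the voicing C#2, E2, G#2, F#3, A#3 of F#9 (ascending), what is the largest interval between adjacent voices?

minor 7th

Adjacent intervals: C#2→E2 = minor third; E2→G#2 = major third; G#2→F#3 = minor seventh; F#3→A#3 = major third.
The largest is G#2 to F#3, a minor seventh (10 semitones).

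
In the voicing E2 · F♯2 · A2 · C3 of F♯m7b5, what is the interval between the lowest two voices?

major second

Those voices are E2 and F♯2.
Counting 2 letters and 2 half steps from E gives a major second.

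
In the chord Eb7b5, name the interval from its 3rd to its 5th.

diminished 3rd

Eb7b5: Eb, G, Bbb, Db.
So we need the interval from G up to Bbb.
G up to Bbb is 2 semitones, a whole step narrower than a major third, so the interval is diminished.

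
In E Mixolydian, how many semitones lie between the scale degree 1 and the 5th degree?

The scale is E F# G# A B C# D.
E up to B is a perfect fifth — 7 semitones.

7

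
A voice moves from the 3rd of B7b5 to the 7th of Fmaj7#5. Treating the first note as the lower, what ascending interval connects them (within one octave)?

minor 2nd

B7b5 has D♯ as its 3rd, and Fmaj7#5 has E as its 7th.
2 letter names make it a second; at 1 semitone (a half step narrower than major) the quality is minor.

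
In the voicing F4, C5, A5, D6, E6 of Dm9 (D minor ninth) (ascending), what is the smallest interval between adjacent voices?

major 2nd

Adjacent intervals: F4→C5 = perfect fifth; C5→A5 = major sixth; A5→D6 = perfect fourth; D6→E6 = major second.
The smallest is D6 to E6, a major second (2 semitones).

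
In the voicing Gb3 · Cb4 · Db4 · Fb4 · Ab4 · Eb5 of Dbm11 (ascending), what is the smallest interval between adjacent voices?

M2

Adjacent intervals: Gb3→Cb4 = perfect fourth; Cb4→Db4 = major second; Db4→Fb4 = minor third; Fb4→Ab4 = major third; Ab4→Eb5 = perfect fifth.
The smallest is Cb4 to Db4, a major second (2 semitones).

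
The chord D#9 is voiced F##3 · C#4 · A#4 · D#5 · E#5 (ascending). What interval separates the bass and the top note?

The outer voices are F##3 and E#5.
F## up to E# is 22 semitones, a half step narrower than a major fourteenth, so the interval is minor.

minor 14th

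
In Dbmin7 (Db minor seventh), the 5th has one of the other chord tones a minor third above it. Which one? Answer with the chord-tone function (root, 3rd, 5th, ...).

Dbmin7: Db Fb Ab Cb.
The 5th is Ab. A minor third above Ab is Cb.
Cb is the chord's 7th.

7th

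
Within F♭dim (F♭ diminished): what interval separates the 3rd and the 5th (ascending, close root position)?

m3

F♭ diminished is spelled F♭ A𝄫 C𝄫.
3rd = A𝄫; 5th = C𝄫.
A𝄫 up to C𝄫 is 3 semitones, a half step narrower than a major third, so the interval is minor.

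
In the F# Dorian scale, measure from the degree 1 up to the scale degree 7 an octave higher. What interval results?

minor 14th

The scale runs F# G# A B C# D# E.
That puts F# below E.
From F# to E: 22 semitones over a fourteenth = minor.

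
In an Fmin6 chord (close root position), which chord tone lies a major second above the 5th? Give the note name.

D

The chord tones of Fm6 (F minor sixth) are F, A♭, C, D.
The 5th is C. A major second above C is D.
D is the chord's 6th.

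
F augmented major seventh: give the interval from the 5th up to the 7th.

minor third

The chord tones of F augmented major seventh are F, A, C#, E.
The 5th is C# and the 7th is E.
From C# to E: 3 semitones over a third = minor.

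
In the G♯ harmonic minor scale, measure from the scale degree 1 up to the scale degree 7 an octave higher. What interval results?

Spelling the G♯ harmonic minor scale: G♯ A♯ B C♯ D♯ E F𝄪.
The scale degree 1 is G♯ and the degree 7 (up an octave) is F𝄪.
From G♯ to F𝄪 is 23 semitones, exactly the major fourteenth.

major fourteenth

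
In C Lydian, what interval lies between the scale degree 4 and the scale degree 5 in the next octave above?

minor ninth

The scale runs C D E F# G A B.
That puts F# below G.
From F# to G: 13 semitones over a ninth = minor.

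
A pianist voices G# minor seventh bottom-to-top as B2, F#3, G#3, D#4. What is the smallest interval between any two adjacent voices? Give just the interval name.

major second

Adjacent intervals: B2→F#3 = perfect fifth; F#3→G#3 = major second; G#3→D#4 = perfect fifth.
The smallest is F#3 to G#3, a major second (2 semitones).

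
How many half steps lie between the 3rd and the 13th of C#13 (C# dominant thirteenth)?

C# dominant thirteenth is spelled C#, E#, G#, B, D#, A#.
E# to A# is a perfect eleventh: 17 semitones.

17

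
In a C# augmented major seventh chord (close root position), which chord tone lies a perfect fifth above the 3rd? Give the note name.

The chord tones of C#maj7#5 are C# E# G## B#.
The 3rd is E#. A perfect fifth above E# is B#.
B# is the chord's 7th.

B#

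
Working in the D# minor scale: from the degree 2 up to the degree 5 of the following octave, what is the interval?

The scale runs D# E# F# G# A# B C#.
The degree 2 is E# and the 5th scale degree (up an octave) is A#.
From E# to A# is 17 semitones, exactly the perfect eleventh.

perfect eleventh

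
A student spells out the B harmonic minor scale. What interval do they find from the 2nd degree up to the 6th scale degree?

diminished 5th

Spelling the B harmonic minor scale: B C# D E F# G A#.
2nd degree = C#; degree 6 = G.
From C# to G: 6 semitones over a fifth = diminished.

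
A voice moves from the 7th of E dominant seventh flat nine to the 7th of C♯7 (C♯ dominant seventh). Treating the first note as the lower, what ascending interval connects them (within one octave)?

E dominant seventh flat nine has D as its 7th, and C♯7 (C♯ dominant seventh) has B as its 7th.
From D to B is 9 semitones, exactly the major sixth.

major sixth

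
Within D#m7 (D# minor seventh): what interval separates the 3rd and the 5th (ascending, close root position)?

The chord tones of D#-7 are D#–F#–A#–C#.
That puts F# below A#.
F# up to A# spans 3 letter names and 4 semitones — a major third.

major 3rd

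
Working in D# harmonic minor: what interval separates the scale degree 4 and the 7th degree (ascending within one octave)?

A4

D# harmonic minor: D# E# F# G# A# B C##.
So we need the interval from G# up to C##.
4 letter names make it a fourth; at 6 semitones (a half step wider than perfect) the quality is augmented.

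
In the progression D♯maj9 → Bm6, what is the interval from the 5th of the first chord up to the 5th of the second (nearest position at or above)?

D♯maj9 has A♯ as its 5th, and Bm6 has F♯ as its 5th.
A♯ up to F♯ is 8 semitones, a half step narrower than a major sixth, so the interval is minor.

minor 6th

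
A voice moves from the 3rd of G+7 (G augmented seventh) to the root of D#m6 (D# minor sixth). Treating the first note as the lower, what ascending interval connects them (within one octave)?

The 3rd of G+7 (G augmented seventh) is B; the root of D#m6 (D# minor sixth) is D#.
B up to D# spans 3 letter names and 4 semitones — a major third.

major third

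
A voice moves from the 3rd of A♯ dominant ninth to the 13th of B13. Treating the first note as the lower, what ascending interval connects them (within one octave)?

A♯ dominant ninth has C𝄪 as its 3rd, and B13 has G♯ as its 13th.
C𝄪 up to G♯ is 6 semitones, a half step narrower than a perfect fifth, so the interval is diminished.

d5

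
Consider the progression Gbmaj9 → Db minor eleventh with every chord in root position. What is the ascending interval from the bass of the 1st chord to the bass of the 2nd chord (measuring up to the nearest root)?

The roots are Gb and Db.
From Gb to Db is 7 semitones, exactly the perfect fifth.

P5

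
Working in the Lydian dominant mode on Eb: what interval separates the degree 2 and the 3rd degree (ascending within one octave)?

Eb lydian dominant: Eb F G A Bb C Db.
The degree 2 is F and the degree 3 is G.
F up to G spans 2 letter names and 2 semitones — a major second.

M2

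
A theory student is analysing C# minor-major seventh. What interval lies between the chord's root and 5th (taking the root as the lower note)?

perfect 5th

C# minor-major seventh: C#-E-G#-B#.
Root = C#; 5th = G#.
Counting 5 letters and 7 half steps from C# gives a perfect fifth.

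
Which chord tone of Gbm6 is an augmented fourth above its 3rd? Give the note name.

Gbm6: Gb, Bbb, Db, Eb.
The 3rd is Bbb. An augmented fourth above Bbb is Eb.
Eb is the chord's 6th.

Eb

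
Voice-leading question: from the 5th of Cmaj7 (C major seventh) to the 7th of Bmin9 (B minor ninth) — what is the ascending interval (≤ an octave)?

Cmaj7 (C major seventh) has G as its 5th, and Bmin9 (B minor ninth) has A as its 7th.
G up to A spans 2 letter names and 2 semitones — a major second.

major second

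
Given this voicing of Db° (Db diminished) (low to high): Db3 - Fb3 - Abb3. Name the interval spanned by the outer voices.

The outer voices are Db3 and Abb3.
From Db to Abb: 6 semitones over a fifth = diminished.

diminished fifth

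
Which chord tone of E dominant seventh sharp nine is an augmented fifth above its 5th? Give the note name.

F##

Spelling the chord: E, G♯, B, D, F𝄪.
The 5th is B. An augmented fifth above B is F𝄪.
F𝄪 is the chord's 9th.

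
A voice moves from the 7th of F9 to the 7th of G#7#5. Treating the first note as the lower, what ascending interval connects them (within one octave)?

F9 has Eb as its 7th, and G#7#5 has F# as its 7th.
Eb up to F# is 3 semitones, a half step wider than a major second, so the interval is augmented.

augmented 2nd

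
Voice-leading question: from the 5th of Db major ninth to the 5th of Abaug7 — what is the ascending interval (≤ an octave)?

The 5th of Db major ninth is Ab; the 5th of Abaug7 is E.
From Ab to E: 8 semitones over a fifth = augmented.

augmented fifth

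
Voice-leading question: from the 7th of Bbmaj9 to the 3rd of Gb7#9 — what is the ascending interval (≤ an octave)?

minor second

The 7th of Bbmaj9 is A; the 3rd of Gb7#9 is Bb.
2 letter names make it a second; at 1 semitone (a half step narrower than major) the quality is minor.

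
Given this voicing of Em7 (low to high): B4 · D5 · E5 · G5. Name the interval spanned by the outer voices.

m6

The outer voices are B4 and G5.
B up to G is 8 semitones, a half step narrower than a major sixth, so the interval is minor.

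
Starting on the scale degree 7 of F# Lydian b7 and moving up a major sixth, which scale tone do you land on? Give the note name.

The scale is F# G# A# B# C# D# E.
The scale degree 7 is E; a major sixth above that is C# — scale degree 5.

C#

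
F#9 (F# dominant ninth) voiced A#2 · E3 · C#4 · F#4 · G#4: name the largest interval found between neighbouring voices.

major sixth

Adjacent intervals: A#2→E3 = diminished fifth; E3→C#4 = major sixth; C#4→F#4 = perfect fourth; F#4→G#4 = major second.
The largest is E3 to C#4, a major sixth (9 semitones).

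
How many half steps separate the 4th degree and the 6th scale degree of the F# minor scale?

The scale is F# G# A B C# D E.
B up to D is a minor third — 3 semitones.

3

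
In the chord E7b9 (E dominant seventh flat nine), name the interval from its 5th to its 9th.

E7b9 (E dominant seventh flat nine) is spelled E G♯ B D F.
The 5th is B and the 9th is F.
B up to F is 6 semitones, a half step narrower than a perfect fifth, so the interval is diminished.

diminished 5th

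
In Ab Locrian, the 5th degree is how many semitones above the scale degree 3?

The scale is Ab Bbb Cb Db Ebb Fb Gb.
Cb up to Ebb is a minor third — 3 semitones.

3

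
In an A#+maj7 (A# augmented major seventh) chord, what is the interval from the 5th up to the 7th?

Spelling the chord: A# C## E## G##.
So we need the interval from E## up to G##.
From E## to G##: 3 semitones over a third = minor.

minor third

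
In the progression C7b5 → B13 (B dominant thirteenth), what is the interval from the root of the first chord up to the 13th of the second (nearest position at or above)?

C7b5 has C as its root, and B13 (B dominant thirteenth) has G# as its 13th.
From C to G#: 8 semitones over a fifth = augmented.

augmented fifth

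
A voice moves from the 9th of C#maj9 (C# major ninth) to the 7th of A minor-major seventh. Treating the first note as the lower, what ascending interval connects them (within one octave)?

P4

The 9th of C#maj9 (C# major ninth) is D#; the 7th of A minor-major seventh is G#.
Counting 4 letters and 5 half steps from D# gives a perfect fourth.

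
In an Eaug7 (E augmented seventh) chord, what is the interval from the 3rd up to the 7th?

E7#5 (E augmented seventh) is spelled E–G#–B#–D.
That puts G# below D.
G# up to D is 6 semitones, a half step narrower than a perfect fifth, so the interval is diminished.

diminished fifth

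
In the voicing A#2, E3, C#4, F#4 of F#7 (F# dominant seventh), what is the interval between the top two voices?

perfect 4th

Those voices are C#4 and F#4.
C# up to F# spans 4 letter names and 5 semitones — a perfect fourth.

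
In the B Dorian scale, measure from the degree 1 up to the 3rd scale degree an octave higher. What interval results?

B dorian: B C# D E F# G# A.
So we need the interval from B up to D.
From B to D: 15 semitones over a tenth = minor.

minor tenth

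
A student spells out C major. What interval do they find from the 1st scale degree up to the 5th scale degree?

C major: C D E F G A B.
So we need the interval from C up to G.
Counting 5 letters and 7 half steps from C gives a perfect fifth.

perfect fifth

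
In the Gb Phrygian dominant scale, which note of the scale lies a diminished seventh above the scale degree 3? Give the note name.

Abb

The scale is Gb Abb Bb Cb Db Ebb Fb.
The scale degree 3 is Bb; a diminished seventh above that is Abb — scale degree 2.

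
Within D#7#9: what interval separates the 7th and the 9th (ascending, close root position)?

augmented 3rd

Spelling the chord: D#, F##, A#, C#, E##.
So we need the interval from C# up to E##.
C# up to E## is 5 semitones, a half step wider than a major third, so the interval is augmented.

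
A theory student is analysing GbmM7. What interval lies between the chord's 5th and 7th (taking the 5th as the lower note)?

major third

Gbm(maj7) (Gb minor-major seventh) is spelled Gb, Bbb, Db, F.
The 5th is Db and the 7th is F.
From Db to F is 4 semitones, exactly the major third.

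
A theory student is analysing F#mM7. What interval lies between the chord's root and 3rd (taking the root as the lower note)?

minor third

F# minor-major seventh: F# A C# E#.
The root is F# and the 3rd is A.
F# up to A is 3 semitones, a half step narrower than a major third, so the interval is minor.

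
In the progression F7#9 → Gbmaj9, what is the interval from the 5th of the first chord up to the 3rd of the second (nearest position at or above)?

F7#9 has C as its 5th, and Gbmaj9 has Bb as its 3rd.
C up to Bb is 10 semitones, a half step narrower than a major seventh, so the interval is minor.

m7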